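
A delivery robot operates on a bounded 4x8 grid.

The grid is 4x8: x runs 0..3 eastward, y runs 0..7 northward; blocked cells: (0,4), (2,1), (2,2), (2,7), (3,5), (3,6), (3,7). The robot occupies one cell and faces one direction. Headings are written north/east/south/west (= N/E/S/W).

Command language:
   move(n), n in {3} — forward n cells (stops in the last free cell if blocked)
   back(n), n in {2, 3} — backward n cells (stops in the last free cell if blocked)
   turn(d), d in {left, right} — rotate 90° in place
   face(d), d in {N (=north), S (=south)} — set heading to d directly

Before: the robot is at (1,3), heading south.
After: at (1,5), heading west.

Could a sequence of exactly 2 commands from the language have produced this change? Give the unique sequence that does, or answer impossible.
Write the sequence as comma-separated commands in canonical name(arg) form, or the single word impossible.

back(2), turn(right)

key: order matters: swapping back(2) and turn(right) lands elsewhere
start: at (1,3), heading south
t=1 back(2) ⇒ at (1,5), heading south
t=2 turn(right) ⇒ at (1,5), heading west
uniquely the one of 49 2-step routes that fits.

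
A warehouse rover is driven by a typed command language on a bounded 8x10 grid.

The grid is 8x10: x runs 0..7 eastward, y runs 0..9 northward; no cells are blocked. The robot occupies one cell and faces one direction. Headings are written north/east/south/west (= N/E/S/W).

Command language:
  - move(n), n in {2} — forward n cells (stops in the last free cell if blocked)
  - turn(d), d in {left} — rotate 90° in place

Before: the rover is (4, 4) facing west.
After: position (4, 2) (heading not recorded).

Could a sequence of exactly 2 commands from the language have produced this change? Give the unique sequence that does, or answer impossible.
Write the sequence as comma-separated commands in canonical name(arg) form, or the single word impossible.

turn(left), move(2)

key: running move(2) before turn(left) would end elsewhere — order is forced
initial: (4, 4) facing west
1. turn(left) → (4, 4) facing south
2. move(2) → (4, 2) facing south
no other 2-command option fits: unique.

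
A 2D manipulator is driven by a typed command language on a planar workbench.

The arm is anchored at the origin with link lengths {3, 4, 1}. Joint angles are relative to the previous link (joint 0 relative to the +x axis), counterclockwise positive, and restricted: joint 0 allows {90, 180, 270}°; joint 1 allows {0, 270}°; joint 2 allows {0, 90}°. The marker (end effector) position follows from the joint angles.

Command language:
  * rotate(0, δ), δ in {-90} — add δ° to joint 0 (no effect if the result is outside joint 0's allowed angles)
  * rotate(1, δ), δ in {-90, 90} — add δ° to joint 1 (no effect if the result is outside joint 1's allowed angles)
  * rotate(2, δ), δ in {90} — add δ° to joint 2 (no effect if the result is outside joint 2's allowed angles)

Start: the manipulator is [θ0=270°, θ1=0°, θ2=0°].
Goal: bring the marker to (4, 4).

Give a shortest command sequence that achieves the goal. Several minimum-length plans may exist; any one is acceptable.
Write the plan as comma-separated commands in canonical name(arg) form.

initial: [θ0=270°, θ1=0°, θ2=0°]
1. rotate(1, -90) → [θ0=270°, θ1=270°, θ2=0°]
2. rotate(2, 90) → [θ0=270°, θ1=270°, θ2=90°]
3. rotate(0, -90) → [θ0=180°, θ1=270°, θ2=90°]
4. rotate(0, -90) → [θ0=90°, θ1=270°, θ2=90°]
no 3-step plan works, so 4 is optimal.

rotate(1, -90), rotate(2, 90), rotate(0, -90), rotate(0, -90)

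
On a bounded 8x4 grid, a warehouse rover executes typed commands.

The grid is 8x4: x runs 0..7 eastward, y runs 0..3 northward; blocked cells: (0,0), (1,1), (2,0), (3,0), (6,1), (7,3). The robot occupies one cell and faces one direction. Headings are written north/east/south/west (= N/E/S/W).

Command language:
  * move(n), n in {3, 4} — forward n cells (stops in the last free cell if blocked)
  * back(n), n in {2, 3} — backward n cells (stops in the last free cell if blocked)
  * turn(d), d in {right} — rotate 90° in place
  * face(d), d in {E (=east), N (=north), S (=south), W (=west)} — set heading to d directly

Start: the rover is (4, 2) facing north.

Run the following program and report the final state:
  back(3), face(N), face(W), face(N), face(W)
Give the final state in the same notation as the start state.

(4, 0) facing west

begin: (4, 2) facing north
1. back(3) → (4, 0) facing north
2. face(N) → (4, 0) facing north
3. face(W) → (4, 0) facing west
4. face(N) → (4, 0) facing north
5. face(W) → (4, 0) facing west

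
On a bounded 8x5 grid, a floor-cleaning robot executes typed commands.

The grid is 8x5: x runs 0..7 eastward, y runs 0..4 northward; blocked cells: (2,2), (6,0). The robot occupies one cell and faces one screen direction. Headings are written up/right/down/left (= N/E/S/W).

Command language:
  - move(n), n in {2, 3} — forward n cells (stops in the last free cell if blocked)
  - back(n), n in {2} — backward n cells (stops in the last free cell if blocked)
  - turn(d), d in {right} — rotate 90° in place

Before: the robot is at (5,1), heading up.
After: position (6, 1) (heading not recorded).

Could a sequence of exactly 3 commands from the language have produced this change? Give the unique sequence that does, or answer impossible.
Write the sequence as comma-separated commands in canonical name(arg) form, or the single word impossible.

key: order matters: swapping turn(right) and move(3) lands elsewhere
from: at (5,1), heading up
[1] after turn(right): at (5,1), heading right
[2] after back(2): at (3,1), heading right
[3] after move(3): at (6,1), heading right
uniquely the one of 64 3-step routes that fits.

turn(right), back(2), move(3)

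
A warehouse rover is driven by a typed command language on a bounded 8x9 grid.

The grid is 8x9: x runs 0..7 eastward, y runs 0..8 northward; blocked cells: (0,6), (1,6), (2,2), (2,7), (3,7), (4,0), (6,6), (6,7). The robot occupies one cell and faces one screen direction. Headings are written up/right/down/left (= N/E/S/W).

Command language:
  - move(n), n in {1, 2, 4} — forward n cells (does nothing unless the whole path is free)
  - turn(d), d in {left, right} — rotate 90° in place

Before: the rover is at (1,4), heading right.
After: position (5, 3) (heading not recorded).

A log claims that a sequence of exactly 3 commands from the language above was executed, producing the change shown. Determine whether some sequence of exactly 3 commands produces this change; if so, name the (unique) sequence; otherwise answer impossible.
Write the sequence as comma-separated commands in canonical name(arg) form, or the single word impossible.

key: running move(1) before move(4) would end elsewhere — order is forced
initial: at (1,4), heading right
[1] after move(4): at (5,4), heading right
[2] after turn(right): at (5,4), heading down
[3] after move(1): at (5,3), heading down
no other 3-command option fits: unique.

move(4), turn(right), move(1)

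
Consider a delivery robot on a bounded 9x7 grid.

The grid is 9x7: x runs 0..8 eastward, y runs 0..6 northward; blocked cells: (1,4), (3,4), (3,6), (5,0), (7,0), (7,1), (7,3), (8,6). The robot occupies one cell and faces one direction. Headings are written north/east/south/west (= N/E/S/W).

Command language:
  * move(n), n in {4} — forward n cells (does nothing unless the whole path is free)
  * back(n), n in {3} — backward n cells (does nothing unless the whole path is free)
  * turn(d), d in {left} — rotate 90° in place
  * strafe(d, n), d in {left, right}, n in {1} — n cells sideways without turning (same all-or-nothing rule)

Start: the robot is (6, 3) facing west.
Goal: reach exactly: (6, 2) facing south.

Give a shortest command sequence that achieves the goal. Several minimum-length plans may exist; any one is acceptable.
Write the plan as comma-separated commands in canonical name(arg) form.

strafe(left, 1), turn(left)

start: (6, 3) facing west
[1] after strafe(left, 1): (6, 2) facing west
[2] after turn(left): (6, 2) facing south
minimal: 2 command(s), checked below 2.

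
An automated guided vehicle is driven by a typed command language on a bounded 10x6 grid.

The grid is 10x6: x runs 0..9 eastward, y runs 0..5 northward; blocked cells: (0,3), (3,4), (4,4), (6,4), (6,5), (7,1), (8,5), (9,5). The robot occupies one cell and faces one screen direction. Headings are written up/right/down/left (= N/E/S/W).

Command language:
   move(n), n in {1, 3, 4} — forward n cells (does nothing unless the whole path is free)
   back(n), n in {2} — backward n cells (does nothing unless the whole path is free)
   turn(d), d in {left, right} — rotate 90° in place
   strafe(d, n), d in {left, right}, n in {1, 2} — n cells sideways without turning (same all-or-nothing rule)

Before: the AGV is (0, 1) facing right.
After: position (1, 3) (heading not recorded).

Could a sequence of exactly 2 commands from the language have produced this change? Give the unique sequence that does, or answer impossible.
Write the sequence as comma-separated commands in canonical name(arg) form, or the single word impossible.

key: running strafe(left, 2) before move(1) would end elsewhere — order is forced
initial: (0, 1) facing right
1. move(1) → (1, 1) facing right
2. strafe(left, 2) → (1, 3) facing right
no other 2-command option fits: unique.

move(1), strafe(left, 2)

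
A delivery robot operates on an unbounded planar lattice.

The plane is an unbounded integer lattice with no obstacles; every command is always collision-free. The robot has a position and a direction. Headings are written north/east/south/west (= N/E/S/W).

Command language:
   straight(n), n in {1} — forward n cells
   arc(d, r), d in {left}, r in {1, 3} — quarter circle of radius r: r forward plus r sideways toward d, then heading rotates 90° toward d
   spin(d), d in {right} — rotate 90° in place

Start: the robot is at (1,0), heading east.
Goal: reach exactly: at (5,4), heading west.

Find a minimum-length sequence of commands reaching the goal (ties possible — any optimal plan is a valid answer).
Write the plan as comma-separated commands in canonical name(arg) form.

begin: at (1,0), heading east
step 1 (straight(1)): at (2,0), heading east
step 2 (straight(1)): at (3,0), heading east
step 3 (arc(left, 3)): at (6,3), heading north
step 4 (arc(left, 1)): at (5,4), heading west
shorter routes all fall short; 4 is best.

straight(1), straight(1), arc(left, 3), arc(left, 1)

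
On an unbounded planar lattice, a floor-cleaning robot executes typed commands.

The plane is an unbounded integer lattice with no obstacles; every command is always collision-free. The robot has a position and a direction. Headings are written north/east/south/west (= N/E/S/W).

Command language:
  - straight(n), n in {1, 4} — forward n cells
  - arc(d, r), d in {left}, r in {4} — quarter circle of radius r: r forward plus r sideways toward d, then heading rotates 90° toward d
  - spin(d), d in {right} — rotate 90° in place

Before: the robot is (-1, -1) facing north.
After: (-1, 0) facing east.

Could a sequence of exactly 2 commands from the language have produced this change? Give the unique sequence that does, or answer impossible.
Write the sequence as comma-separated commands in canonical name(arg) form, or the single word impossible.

straight(1), spin(right)

key: order matters: swapping straight(1) and spin(right) lands elsewhere
start: (-1, -1) facing north
t=1 straight(1) ⇒ (-1, 0) facing north
t=2 spin(right) ⇒ (-1, 0) facing east
no rival 2-sequence matches.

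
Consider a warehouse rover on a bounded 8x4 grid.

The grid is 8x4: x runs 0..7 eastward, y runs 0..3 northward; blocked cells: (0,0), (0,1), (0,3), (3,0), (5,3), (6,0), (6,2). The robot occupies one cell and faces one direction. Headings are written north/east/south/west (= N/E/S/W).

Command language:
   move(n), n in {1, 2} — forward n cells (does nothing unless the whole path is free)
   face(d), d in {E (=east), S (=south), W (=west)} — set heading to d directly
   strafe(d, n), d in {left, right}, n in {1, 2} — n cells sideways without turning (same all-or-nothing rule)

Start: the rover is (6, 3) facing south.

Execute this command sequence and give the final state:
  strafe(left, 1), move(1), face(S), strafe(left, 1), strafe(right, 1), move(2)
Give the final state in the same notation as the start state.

(7, 0) facing south

t0: (6, 3) facing south
t=1 strafe(left, 1) ⇒ (7, 3) facing south
t=2 move(1) ⇒ (7, 2) facing south
t=3 face(S) ⇒ (7, 2) facing south
t=4 strafe(left, 1) ⇒ (7, 2) facing south
t=5 strafe(right, 1) ⇒ (7, 2) facing south
t=6 move(2) ⇒ (7, 0) facing south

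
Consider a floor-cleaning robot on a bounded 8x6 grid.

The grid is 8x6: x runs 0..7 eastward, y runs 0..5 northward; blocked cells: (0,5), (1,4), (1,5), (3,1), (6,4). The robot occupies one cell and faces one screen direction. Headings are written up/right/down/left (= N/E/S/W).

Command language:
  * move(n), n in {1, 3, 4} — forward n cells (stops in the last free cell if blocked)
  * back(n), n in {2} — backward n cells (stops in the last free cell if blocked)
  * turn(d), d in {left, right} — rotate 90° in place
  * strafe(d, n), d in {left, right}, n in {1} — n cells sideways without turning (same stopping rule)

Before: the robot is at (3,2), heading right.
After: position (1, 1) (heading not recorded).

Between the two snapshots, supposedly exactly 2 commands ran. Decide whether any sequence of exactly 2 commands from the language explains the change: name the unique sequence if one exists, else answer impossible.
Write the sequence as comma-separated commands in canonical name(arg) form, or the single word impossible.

key: order matters: swapping back(2) and strafe(right, 1) lands elsewhere
from: at (3,2), heading right
1. back(2) → at (1,2), heading right
2. strafe(right, 1) → at (1,1), heading right
no other 2-command option fits: unique.

back(2), strafe(right, 1)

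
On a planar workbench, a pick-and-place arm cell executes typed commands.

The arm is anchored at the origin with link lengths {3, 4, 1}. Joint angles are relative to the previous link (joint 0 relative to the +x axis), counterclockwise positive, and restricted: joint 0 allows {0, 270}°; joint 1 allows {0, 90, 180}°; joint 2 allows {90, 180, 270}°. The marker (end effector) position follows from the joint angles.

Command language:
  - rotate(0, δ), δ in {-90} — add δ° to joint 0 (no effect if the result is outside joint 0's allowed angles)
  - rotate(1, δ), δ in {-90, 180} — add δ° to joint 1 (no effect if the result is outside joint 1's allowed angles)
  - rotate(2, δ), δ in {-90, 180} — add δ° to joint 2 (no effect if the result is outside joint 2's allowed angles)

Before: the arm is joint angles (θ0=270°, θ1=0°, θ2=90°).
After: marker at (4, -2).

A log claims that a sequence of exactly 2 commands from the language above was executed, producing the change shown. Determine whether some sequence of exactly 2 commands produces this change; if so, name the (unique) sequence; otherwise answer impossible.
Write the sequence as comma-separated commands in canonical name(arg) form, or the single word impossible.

rotate(1, 180), rotate(1, -90)

key: order matters: swapping rotate(1, 180) and rotate(1, -90) lands elsewhere
t0: joint angles (θ0=270°, θ1=0°, θ2=90°)
1. rotate(1, 180) → joint angles (θ0=270°, θ1=180°, θ2=90°)
2. rotate(1, -90) → joint angles (θ0=270°, θ1=90°, θ2=90°)
no other 2-command option fits: unique.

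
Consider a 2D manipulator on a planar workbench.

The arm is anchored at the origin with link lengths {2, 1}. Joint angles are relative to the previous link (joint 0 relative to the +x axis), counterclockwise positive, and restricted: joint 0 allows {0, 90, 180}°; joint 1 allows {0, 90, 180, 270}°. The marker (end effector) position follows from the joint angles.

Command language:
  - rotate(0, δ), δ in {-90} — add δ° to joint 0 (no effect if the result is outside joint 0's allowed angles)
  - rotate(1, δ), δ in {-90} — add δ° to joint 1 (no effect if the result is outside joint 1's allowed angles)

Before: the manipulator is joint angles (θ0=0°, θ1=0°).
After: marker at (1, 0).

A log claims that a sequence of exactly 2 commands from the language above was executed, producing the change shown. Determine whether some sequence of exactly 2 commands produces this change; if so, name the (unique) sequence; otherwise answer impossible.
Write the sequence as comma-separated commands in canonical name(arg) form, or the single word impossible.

initial: joint angles (θ0=0°, θ1=0°)
1. rotate(1, -90) → joint angles (θ0=0°, θ1=270°)
2. rotate(1, -90) → joint angles (θ0=0°, θ1=180°)
no rival 2-sequence matches.

rotate(1, -90), rotate(1, -90)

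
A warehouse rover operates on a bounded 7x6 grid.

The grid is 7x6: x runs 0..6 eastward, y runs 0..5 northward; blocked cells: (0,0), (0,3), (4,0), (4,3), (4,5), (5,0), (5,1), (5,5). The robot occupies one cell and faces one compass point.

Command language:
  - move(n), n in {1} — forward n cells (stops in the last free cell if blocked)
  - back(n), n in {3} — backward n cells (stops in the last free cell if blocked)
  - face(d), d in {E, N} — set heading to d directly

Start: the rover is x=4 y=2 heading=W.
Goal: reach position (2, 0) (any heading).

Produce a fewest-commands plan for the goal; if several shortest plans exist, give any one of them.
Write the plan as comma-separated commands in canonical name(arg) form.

t0: x=4 y=2 heading=W
1. move(1) → x=3 y=2 heading=W
2. move(1) → x=2 y=2 heading=W
3. face(N) → x=2 y=2 heading=N
4. back(3) → x=2 y=0 heading=N
shorter routes all fall short; 4 is best.

move(1), move(1), face(N), back(3)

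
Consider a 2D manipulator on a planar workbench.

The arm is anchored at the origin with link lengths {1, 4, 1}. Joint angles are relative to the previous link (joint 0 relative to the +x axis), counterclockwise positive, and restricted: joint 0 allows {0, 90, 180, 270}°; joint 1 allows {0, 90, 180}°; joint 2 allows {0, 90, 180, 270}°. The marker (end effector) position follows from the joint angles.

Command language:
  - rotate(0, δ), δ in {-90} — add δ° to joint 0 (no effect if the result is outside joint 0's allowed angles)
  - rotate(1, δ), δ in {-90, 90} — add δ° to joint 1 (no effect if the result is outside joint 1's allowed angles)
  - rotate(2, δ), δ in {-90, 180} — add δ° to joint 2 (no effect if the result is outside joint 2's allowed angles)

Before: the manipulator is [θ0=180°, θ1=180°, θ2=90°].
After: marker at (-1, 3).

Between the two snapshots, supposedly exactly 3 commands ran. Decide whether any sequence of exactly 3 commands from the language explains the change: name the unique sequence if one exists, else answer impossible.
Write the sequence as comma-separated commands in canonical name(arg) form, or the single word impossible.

begin: [θ0=180°, θ1=180°, θ2=90°]
[1] after rotate(0, -90): [θ0=90°, θ1=180°, θ2=90°]
[2] after rotate(0, -90): [θ0=0°, θ1=180°, θ2=90°]
[3] after rotate(0, -90): [θ0=270°, θ1=180°, θ2=90°]
no other 3-command option fits: unique.

rotate(0, -90), rotate(0, -90), rotate(0, -90)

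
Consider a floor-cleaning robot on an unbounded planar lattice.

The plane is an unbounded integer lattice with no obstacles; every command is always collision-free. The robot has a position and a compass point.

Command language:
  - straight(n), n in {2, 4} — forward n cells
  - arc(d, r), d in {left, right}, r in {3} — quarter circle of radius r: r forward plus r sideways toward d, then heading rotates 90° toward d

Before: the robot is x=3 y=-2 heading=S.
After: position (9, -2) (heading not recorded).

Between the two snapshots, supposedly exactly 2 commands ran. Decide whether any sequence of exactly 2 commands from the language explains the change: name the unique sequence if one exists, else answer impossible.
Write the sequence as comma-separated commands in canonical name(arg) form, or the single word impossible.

arc(left, 3), arc(left, 3)

from: x=3 y=-2 heading=S
step 1 (arc(left, 3)): x=6 y=-5 heading=E
step 2 (arc(left, 3)): x=9 y=-2 heading=N
no other 2-command option fits: unique.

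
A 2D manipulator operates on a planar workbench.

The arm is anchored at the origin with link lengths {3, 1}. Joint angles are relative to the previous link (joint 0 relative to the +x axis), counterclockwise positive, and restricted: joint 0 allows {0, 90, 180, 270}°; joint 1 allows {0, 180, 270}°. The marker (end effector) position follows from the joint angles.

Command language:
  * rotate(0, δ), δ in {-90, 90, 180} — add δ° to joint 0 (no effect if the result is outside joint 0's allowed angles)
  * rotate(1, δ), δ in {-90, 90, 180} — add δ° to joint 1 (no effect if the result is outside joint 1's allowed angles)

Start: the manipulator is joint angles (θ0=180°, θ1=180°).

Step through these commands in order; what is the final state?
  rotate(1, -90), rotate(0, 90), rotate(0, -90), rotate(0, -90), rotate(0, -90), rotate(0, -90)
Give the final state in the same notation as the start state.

joint angles (θ0=270°, θ1=180°)

start: joint angles (θ0=180°, θ1=180°)
step 1 (rotate(1, -90)): joint angles (θ0=180°, θ1=180°)
step 2 (rotate(0, 90)): joint angles (θ0=270°, θ1=180°)
step 3 (rotate(0, -90)): joint angles (θ0=180°, θ1=180°)
step 4 (rotate(0, -90)): joint angles (θ0=90°, θ1=180°)
step 5 (rotate(0, -90)): joint angles (θ0=0°, θ1=180°)
step 6 (rotate(0, -90)): joint angles (θ0=270°, θ1=180°)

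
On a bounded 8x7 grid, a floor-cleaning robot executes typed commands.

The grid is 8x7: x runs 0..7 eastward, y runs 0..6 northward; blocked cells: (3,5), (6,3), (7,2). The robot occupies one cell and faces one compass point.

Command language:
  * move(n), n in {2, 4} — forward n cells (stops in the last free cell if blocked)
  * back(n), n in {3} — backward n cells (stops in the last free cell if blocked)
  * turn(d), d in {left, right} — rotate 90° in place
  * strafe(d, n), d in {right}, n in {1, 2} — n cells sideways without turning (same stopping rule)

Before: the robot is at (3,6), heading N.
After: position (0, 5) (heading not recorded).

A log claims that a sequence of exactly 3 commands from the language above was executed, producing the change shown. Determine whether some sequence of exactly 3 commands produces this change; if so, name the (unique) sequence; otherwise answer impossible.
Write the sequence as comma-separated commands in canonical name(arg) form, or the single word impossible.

key: running strafe(right, 1) before turn(right) would end elsewhere — order is forced
start: at (3,6), heading N
1. turn(right) → at (3,6), heading E
2. back(3) → at (0,6), heading E
3. strafe(right, 1) → at (0,5), heading E
uniquely the one of 343 3-step routes that fits.

turn(right), back(3), strafe(right, 1)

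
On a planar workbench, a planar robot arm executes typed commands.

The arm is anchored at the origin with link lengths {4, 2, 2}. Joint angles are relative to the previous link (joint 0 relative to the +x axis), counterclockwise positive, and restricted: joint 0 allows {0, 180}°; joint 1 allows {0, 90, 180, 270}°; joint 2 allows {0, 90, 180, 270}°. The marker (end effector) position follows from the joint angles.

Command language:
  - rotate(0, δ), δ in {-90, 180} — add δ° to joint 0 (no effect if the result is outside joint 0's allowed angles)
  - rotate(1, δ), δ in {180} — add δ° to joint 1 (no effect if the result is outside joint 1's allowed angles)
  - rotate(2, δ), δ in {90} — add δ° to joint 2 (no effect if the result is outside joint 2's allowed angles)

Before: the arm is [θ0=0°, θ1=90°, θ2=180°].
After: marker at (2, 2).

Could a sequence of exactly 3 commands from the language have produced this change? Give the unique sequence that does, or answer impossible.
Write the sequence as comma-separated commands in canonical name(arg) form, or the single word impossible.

rotate(2, 90), rotate(2, 90), rotate(2, 90)

t0: [θ0=0°, θ1=90°, θ2=180°]
step 1 (rotate(2, 90)): [θ0=0°, θ1=90°, θ2=270°]
step 2 (rotate(2, 90)): [θ0=0°, θ1=90°, θ2=0°]
step 3 (rotate(2, 90)): [θ0=0°, θ1=90°, θ2=90°]
no rival 3-sequence matches.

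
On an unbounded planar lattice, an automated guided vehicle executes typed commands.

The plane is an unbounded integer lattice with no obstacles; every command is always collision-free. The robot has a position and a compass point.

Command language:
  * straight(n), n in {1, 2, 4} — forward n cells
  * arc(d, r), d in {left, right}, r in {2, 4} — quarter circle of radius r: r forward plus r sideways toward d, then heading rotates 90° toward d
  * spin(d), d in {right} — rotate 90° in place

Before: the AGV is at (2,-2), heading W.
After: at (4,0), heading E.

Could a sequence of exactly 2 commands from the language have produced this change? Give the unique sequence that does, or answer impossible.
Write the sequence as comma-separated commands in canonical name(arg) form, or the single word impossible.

spin(right), arc(right, 2)

key: order matters: swapping spin(right) and arc(right, 2) lands elsewhere
begin: at (2,-2), heading W
step 1 (spin(right)): at (2,-2), heading N
step 2 (arc(right, 2)): at (4,0), heading E
no other 2-command option fits: unique.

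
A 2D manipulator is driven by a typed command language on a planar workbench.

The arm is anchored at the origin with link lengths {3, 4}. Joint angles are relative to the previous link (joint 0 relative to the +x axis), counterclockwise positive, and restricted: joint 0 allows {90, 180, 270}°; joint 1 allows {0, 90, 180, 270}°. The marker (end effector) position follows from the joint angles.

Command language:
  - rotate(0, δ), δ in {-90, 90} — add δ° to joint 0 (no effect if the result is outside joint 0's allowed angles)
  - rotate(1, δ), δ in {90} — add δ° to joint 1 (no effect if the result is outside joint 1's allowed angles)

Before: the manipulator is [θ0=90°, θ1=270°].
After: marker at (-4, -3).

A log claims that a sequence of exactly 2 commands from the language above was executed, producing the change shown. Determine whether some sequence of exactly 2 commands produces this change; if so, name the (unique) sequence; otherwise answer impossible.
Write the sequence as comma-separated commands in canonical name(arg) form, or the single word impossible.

from: [θ0=90°, θ1=270°]
step 1 (rotate(0, 90)): [θ0=180°, θ1=270°]
step 2 (rotate(0, 90)): [θ0=270°, θ1=270°]
uniquely the one of 9 2-step routes that fits.

rotate(0, 90), rotate(0, 90)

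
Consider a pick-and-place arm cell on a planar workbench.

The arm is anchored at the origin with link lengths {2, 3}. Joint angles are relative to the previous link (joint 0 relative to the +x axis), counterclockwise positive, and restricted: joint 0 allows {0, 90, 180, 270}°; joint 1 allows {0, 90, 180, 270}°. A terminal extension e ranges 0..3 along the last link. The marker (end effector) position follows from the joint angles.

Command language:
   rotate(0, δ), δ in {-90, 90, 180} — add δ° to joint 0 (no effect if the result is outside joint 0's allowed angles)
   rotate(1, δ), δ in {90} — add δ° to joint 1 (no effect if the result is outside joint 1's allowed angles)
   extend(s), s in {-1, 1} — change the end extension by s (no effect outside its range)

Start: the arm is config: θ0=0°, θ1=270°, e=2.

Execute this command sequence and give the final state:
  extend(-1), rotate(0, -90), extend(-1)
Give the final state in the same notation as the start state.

config: θ0=270°, θ1=270°, e=0

start: config: θ0=0°, θ1=270°, e=2
step 1 (extend(-1)): config: θ0=0°, θ1=270°, e=1
step 2 (rotate(0, -90)): config: θ0=270°, θ1=270°, e=1
step 3 (extend(-1)): config: θ0=270°, θ1=270°, e=0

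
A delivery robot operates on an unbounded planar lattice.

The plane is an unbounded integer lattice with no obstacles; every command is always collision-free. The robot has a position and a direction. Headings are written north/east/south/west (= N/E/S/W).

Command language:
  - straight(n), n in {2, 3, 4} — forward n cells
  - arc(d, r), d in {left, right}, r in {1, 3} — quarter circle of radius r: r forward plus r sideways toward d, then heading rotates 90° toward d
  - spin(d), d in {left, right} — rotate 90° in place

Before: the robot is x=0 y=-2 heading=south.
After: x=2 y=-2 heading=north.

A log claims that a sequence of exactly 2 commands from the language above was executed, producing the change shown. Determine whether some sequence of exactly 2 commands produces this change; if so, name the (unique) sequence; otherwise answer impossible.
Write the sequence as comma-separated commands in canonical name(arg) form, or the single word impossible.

key: cell and facing (now N) both changed — the 2 commands mix motion and turning
initial: x=0 y=-2 heading=south
step 1 (arc(left, 1)): x=1 y=-3 heading=east
step 2 (arc(left, 1)): x=2 y=-2 heading=north
all 81 alternatives checked — unique.

arc(left, 1), arc(left, 1)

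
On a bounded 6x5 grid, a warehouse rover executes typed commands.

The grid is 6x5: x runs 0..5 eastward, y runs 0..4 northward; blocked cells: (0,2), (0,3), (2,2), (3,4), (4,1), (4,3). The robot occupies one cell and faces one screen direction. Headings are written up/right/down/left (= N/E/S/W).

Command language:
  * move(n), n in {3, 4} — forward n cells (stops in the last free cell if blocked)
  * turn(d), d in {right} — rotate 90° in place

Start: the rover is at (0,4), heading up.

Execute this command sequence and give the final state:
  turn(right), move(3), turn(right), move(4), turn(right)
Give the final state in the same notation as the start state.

at (2,3), heading left

from: at (0,4), heading up
[1] after turn(right): at (0,4), heading right
[2] after move(3): at (2,4), heading right
[3] after turn(right): at (2,4), heading down
[4] after move(4): at (2,3), heading down
[5] after turn(right): at (2,3), heading left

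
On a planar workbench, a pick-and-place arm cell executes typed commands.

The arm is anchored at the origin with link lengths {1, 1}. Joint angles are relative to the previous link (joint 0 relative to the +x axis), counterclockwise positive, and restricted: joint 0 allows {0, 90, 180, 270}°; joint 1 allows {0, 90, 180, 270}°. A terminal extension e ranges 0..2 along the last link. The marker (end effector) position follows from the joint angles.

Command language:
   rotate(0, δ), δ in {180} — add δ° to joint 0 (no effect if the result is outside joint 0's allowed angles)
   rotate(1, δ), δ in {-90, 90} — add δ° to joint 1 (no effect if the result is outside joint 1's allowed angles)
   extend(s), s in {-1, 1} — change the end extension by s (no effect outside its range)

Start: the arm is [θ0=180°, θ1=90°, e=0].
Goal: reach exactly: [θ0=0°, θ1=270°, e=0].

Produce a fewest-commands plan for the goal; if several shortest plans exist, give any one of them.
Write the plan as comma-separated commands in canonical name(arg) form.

from: [θ0=180°, θ1=90°, e=0]
1. rotate(1, -90) → [θ0=180°, θ1=0°, e=0]
2. rotate(1, -90) → [θ0=180°, θ1=270°, e=0]
3. rotate(0, 180) → [θ0=0°, θ1=270°, e=0]
no 2-step plan works, so 3 is optimal.

rotate(1, -90), rotate(1, -90), rotate(0, 180)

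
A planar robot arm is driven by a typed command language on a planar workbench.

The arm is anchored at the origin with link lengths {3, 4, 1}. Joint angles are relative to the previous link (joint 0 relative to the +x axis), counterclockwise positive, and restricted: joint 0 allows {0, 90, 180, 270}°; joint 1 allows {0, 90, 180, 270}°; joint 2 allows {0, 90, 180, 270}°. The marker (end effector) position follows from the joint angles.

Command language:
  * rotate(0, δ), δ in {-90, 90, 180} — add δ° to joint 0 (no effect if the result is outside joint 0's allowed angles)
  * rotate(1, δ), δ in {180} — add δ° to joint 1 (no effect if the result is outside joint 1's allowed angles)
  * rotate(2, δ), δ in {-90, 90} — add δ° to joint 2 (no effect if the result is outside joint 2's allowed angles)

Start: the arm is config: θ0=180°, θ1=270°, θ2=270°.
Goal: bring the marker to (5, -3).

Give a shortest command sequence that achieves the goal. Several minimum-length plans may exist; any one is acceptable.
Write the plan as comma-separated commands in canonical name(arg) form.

begin: config: θ0=180°, θ1=270°, θ2=270°
step 1 (rotate(2, 90)): config: θ0=180°, θ1=270°, θ2=0°
step 2 (rotate(0, 90)): config: θ0=270°, θ1=270°, θ2=0°
step 3 (rotate(1, 180)): config: θ0=270°, θ1=90°, θ2=0°
minimal: 3 command(s), checked below 3.

rotate(2, 90), rotate(0, 90), rotate(1, 180)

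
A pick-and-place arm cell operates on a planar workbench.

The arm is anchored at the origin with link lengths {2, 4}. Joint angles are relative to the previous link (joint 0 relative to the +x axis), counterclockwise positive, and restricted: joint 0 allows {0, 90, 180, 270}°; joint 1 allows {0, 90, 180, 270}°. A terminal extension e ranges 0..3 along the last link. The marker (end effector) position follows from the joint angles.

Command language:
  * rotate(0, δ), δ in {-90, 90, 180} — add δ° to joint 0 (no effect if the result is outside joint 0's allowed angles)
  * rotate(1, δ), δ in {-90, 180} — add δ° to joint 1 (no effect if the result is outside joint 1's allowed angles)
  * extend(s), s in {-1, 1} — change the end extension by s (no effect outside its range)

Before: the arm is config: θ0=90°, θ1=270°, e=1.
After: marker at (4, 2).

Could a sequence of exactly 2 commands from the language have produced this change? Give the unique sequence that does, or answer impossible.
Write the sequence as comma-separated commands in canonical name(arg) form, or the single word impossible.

t0: config: θ0=90°, θ1=270°, e=1
1. extend(-1) → config: θ0=90°, θ1=270°, e=0
2. extend(-1) → config: θ0=90°, θ1=270°, e=0
uniquely the one of 49 2-step routes that fits.

extend(-1), extend(-1)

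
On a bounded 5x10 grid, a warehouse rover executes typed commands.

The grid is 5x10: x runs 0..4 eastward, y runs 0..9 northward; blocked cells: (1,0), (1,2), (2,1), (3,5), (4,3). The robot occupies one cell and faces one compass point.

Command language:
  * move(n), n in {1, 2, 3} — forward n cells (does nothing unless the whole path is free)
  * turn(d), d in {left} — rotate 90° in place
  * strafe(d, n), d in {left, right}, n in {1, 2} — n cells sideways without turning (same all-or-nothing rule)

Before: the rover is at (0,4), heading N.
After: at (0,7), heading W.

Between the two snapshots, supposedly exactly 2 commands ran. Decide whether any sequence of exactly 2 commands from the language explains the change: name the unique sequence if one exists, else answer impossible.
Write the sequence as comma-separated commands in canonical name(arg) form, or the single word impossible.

key: running turn(left) before move(3) would end elsewhere — order is forced
initial: at (0,4), heading N
[1] after move(3): at (0,7), heading N
[2] after turn(left): at (0,7), heading W
no rival 2-sequence matches.

move(3), turn(left)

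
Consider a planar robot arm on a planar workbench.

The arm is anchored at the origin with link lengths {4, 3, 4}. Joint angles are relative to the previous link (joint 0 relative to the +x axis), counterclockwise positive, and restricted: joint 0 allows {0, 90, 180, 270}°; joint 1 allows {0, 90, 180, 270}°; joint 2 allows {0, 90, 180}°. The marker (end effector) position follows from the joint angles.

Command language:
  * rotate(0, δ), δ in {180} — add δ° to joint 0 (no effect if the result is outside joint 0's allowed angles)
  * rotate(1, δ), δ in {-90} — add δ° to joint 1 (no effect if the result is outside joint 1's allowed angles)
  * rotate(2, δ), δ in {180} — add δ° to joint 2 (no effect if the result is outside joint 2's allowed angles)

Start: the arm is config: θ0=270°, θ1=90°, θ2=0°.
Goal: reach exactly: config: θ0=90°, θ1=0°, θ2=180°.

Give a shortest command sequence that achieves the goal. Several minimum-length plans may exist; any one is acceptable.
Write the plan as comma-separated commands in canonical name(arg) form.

rotate(1, -90), rotate(2, 180), rotate(0, 180)

start: config: θ0=270°, θ1=90°, θ2=0°
[1] after rotate(1, -90): config: θ0=270°, θ1=0°, θ2=0°
[2] after rotate(2, 180): config: θ0=270°, θ1=0°, θ2=180°
[3] after rotate(0, 180): config: θ0=90°, θ1=0°, θ2=180°
shorter routes all fall short; 3 is best.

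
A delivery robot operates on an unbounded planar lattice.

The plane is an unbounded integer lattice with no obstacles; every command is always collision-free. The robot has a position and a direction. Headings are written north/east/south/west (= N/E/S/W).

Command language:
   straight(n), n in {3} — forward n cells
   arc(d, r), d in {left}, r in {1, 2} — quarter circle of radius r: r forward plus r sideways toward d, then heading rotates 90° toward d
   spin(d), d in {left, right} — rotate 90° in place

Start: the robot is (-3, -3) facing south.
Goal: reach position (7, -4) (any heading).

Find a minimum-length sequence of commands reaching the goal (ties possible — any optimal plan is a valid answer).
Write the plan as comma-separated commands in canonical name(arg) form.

t0: (-3, -3) facing south
step 1 (arc(left, 1)): (-2, -4) facing east
step 2 (straight(3)): (1, -4) facing east
step 3 (straight(3)): (4, -4) facing east
step 4 (straight(3)): (7, -4) facing east
nothing shorter than 4 reaches the goal.

arc(left, 1), straight(3), straight(3), straight(3)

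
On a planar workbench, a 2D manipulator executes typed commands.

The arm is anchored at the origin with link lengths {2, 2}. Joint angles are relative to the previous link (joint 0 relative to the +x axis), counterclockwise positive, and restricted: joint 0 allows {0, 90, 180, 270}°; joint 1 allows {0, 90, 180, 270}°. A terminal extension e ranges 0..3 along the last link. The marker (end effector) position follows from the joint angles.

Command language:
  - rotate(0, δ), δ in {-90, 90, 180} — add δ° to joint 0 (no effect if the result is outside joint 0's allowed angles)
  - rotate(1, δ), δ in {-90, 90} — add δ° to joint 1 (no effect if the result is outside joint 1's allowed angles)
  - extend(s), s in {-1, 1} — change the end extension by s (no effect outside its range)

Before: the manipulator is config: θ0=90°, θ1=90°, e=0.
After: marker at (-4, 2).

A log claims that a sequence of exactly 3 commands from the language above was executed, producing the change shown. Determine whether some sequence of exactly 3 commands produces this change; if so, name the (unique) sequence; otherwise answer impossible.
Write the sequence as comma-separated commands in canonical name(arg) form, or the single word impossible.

key: running extend(1) before extend(-1) would end elsewhere — order is forced
initial: config: θ0=90°, θ1=90°, e=0
t=1 extend(-1) ⇒ config: θ0=90°, θ1=90°, e=0
t=2 extend(1) ⇒ config: θ0=90°, θ1=90°, e=1
t=3 extend(1) ⇒ config: θ0=90°, θ1=90°, e=2
no other 3-command option fits: unique.

extend(-1), extend(1), extend(1)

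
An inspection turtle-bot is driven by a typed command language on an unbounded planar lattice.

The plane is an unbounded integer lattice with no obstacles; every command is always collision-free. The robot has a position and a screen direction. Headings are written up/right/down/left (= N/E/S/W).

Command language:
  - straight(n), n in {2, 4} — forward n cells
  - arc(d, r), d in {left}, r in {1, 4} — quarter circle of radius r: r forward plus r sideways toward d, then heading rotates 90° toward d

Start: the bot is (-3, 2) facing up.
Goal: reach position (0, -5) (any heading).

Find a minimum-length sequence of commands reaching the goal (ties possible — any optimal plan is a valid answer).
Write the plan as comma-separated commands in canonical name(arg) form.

start: (-3, 2) facing up
[1] after arc(left, 1): (-4, 3) facing left
[2] after arc(left, 4): (-8, -1) facing down
[3] after arc(left, 4): (-4, -5) facing right
[4] after straight(4): (0, -5) facing right
no 3-step plan works, so 4 is optimal.

arc(left, 1), arc(left, 4), arc(left, 4), straight(4)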